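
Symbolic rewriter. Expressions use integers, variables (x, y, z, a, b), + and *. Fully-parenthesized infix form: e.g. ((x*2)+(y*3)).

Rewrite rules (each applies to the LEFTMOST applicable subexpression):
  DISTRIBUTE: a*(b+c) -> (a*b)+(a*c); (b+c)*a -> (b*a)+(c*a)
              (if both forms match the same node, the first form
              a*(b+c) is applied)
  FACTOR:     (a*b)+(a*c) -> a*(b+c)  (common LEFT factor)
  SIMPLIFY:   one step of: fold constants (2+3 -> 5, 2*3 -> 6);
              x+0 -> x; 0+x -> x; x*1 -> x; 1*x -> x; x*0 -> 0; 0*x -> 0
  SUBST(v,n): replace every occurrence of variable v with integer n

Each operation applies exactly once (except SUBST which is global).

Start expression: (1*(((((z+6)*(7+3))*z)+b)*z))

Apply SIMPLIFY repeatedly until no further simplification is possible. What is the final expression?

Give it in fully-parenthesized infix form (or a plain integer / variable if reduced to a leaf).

Start: (1*(((((z+6)*(7+3))*z)+b)*z))
Step 1: at root: (1*(((((z+6)*(7+3))*z)+b)*z)) -> (((((z+6)*(7+3))*z)+b)*z); overall: (1*(((((z+6)*(7+3))*z)+b)*z)) -> (((((z+6)*(7+3))*z)+b)*z)
Step 2: at LLLR: (7+3) -> 10; overall: (((((z+6)*(7+3))*z)+b)*z) -> (((((z+6)*10)*z)+b)*z)
Fixed point: (((((z+6)*10)*z)+b)*z)

Answer: (((((z+6)*10)*z)+b)*z)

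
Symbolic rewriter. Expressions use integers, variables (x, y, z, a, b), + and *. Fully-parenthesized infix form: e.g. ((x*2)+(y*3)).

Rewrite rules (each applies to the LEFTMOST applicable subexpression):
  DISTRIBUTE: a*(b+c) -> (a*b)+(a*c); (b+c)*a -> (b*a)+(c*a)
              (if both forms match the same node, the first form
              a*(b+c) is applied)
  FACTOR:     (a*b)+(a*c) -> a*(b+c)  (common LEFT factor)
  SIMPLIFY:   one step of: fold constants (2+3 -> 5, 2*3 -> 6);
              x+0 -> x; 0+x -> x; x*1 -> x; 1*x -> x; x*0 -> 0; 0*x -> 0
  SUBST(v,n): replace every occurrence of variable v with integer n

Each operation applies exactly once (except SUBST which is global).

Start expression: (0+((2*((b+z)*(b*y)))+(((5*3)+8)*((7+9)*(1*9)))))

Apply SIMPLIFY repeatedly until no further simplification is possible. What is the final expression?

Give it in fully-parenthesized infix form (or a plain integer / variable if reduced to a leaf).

Start: (0+((2*((b+z)*(b*y)))+(((5*3)+8)*((7+9)*(1*9)))))
Step 1: at root: (0+((2*((b+z)*(b*y)))+(((5*3)+8)*((7+9)*(1*9))))) -> ((2*((b+z)*(b*y)))+(((5*3)+8)*((7+9)*(1*9)))); overall: (0+((2*((b+z)*(b*y)))+(((5*3)+8)*((7+9)*(1*9))))) -> ((2*((b+z)*(b*y)))+(((5*3)+8)*((7+9)*(1*9))))
Step 2: at RLL: (5*3) -> 15; overall: ((2*((b+z)*(b*y)))+(((5*3)+8)*((7+9)*(1*9)))) -> ((2*((b+z)*(b*y)))+((15+8)*((7+9)*(1*9))))
Step 3: at RL: (15+8) -> 23; overall: ((2*((b+z)*(b*y)))+((15+8)*((7+9)*(1*9)))) -> ((2*((b+z)*(b*y)))+(23*((7+9)*(1*9))))
Step 4: at RRL: (7+9) -> 16; overall: ((2*((b+z)*(b*y)))+(23*((7+9)*(1*9)))) -> ((2*((b+z)*(b*y)))+(23*(16*(1*9))))
Step 5: at RRR: (1*9) -> 9; overall: ((2*((b+z)*(b*y)))+(23*(16*(1*9)))) -> ((2*((b+z)*(b*y)))+(23*(16*9)))
Step 6: at RR: (16*9) -> 144; overall: ((2*((b+z)*(b*y)))+(23*(16*9))) -> ((2*((b+z)*(b*y)))+(23*144))
Step 7: at R: (23*144) -> 3312; overall: ((2*((b+z)*(b*y)))+(23*144)) -> ((2*((b+z)*(b*y)))+3312)
Fixed point: ((2*((b+z)*(b*y)))+3312)

Answer: ((2*((b+z)*(b*y)))+3312)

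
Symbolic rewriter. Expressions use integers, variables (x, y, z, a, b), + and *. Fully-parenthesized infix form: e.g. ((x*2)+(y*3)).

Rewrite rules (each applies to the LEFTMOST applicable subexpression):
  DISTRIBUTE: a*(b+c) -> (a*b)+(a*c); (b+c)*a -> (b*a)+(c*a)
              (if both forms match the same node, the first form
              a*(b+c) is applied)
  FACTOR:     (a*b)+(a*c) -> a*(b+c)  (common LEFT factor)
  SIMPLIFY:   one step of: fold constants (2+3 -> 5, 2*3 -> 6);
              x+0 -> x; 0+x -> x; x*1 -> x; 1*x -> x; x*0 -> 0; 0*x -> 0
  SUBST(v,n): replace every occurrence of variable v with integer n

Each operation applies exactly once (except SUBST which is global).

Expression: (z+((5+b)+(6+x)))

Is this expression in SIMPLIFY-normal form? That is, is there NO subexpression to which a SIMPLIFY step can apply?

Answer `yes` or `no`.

Answer: yes

Derivation:
Expression: (z+((5+b)+(6+x)))
Scanning for simplifiable subexpressions (pre-order)...
  at root: (z+((5+b)+(6+x))) (not simplifiable)
  at R: ((5+b)+(6+x)) (not simplifiable)
  at RL: (5+b) (not simplifiable)
  at RR: (6+x) (not simplifiable)
Result: no simplifiable subexpression found -> normal form.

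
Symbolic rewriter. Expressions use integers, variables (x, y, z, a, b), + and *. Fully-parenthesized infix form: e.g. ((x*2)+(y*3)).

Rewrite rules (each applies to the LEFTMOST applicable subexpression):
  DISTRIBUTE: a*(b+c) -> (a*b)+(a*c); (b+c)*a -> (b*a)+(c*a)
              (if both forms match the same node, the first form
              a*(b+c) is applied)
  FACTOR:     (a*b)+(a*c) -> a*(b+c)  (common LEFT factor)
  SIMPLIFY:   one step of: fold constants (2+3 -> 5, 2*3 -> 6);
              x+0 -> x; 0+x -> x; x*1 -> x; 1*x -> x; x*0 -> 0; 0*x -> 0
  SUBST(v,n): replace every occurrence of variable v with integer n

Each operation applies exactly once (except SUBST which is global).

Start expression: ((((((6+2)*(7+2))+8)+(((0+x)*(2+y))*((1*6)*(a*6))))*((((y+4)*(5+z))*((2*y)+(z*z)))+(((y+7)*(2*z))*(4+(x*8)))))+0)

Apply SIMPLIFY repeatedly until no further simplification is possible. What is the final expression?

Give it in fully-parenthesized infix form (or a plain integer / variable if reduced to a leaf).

Answer: ((80+((x*(2+y))*(6*(a*6))))*((((y+4)*(5+z))*((2*y)+(z*z)))+(((y+7)*(2*z))*(4+(x*8)))))

Derivation:
Start: ((((((6+2)*(7+2))+8)+(((0+x)*(2+y))*((1*6)*(a*6))))*((((y+4)*(5+z))*((2*y)+(z*z)))+(((y+7)*(2*z))*(4+(x*8)))))+0)
Step 1: at root: ((((((6+2)*(7+2))+8)+(((0+x)*(2+y))*((1*6)*(a*6))))*((((y+4)*(5+z))*((2*y)+(z*z)))+(((y+7)*(2*z))*(4+(x*8)))))+0) -> (((((6+2)*(7+2))+8)+(((0+x)*(2+y))*((1*6)*(a*6))))*((((y+4)*(5+z))*((2*y)+(z*z)))+(((y+7)*(2*z))*(4+(x*8))))); overall: ((((((6+2)*(7+2))+8)+(((0+x)*(2+y))*((1*6)*(a*6))))*((((y+4)*(5+z))*((2*y)+(z*z)))+(((y+7)*(2*z))*(4+(x*8)))))+0) -> (((((6+2)*(7+2))+8)+(((0+x)*(2+y))*((1*6)*(a*6))))*((((y+4)*(5+z))*((2*y)+(z*z)))+(((y+7)*(2*z))*(4+(x*8)))))
Step 2: at LLLL: (6+2) -> 8; overall: (((((6+2)*(7+2))+8)+(((0+x)*(2+y))*((1*6)*(a*6))))*((((y+4)*(5+z))*((2*y)+(z*z)))+(((y+7)*(2*z))*(4+(x*8))))) -> ((((8*(7+2))+8)+(((0+x)*(2+y))*((1*6)*(a*6))))*((((y+4)*(5+z))*((2*y)+(z*z)))+(((y+7)*(2*z))*(4+(x*8)))))
Step 3: at LLLR: (7+2) -> 9; overall: ((((8*(7+2))+8)+(((0+x)*(2+y))*((1*6)*(a*6))))*((((y+4)*(5+z))*((2*y)+(z*z)))+(((y+7)*(2*z))*(4+(x*8))))) -> ((((8*9)+8)+(((0+x)*(2+y))*((1*6)*(a*6))))*((((y+4)*(5+z))*((2*y)+(z*z)))+(((y+7)*(2*z))*(4+(x*8)))))
Step 4: at LLL: (8*9) -> 72; overall: ((((8*9)+8)+(((0+x)*(2+y))*((1*6)*(a*6))))*((((y+4)*(5+z))*((2*y)+(z*z)))+(((y+7)*(2*z))*(4+(x*8))))) -> (((72+8)+(((0+x)*(2+y))*((1*6)*(a*6))))*((((y+4)*(5+z))*((2*y)+(z*z)))+(((y+7)*(2*z))*(4+(x*8)))))
Step 5: at LL: (72+8) -> 80; overall: (((72+8)+(((0+x)*(2+y))*((1*6)*(a*6))))*((((y+4)*(5+z))*((2*y)+(z*z)))+(((y+7)*(2*z))*(4+(x*8))))) -> ((80+(((0+x)*(2+y))*((1*6)*(a*6))))*((((y+4)*(5+z))*((2*y)+(z*z)))+(((y+7)*(2*z))*(4+(x*8)))))
Step 6: at LRLL: (0+x) -> x; overall: ((80+(((0+x)*(2+y))*((1*6)*(a*6))))*((((y+4)*(5+z))*((2*y)+(z*z)))+(((y+7)*(2*z))*(4+(x*8))))) -> ((80+((x*(2+y))*((1*6)*(a*6))))*((((y+4)*(5+z))*((2*y)+(z*z)))+(((y+7)*(2*z))*(4+(x*8)))))
Step 7: at LRRL: (1*6) -> 6; overall: ((80+((x*(2+y))*((1*6)*(a*6))))*((((y+4)*(5+z))*((2*y)+(z*z)))+(((y+7)*(2*z))*(4+(x*8))))) -> ((80+((x*(2+y))*(6*(a*6))))*((((y+4)*(5+z))*((2*y)+(z*z)))+(((y+7)*(2*z))*(4+(x*8)))))
Fixed point: ((80+((x*(2+y))*(6*(a*6))))*((((y+4)*(5+z))*((2*y)+(z*z)))+(((y+7)*(2*z))*(4+(x*8)))))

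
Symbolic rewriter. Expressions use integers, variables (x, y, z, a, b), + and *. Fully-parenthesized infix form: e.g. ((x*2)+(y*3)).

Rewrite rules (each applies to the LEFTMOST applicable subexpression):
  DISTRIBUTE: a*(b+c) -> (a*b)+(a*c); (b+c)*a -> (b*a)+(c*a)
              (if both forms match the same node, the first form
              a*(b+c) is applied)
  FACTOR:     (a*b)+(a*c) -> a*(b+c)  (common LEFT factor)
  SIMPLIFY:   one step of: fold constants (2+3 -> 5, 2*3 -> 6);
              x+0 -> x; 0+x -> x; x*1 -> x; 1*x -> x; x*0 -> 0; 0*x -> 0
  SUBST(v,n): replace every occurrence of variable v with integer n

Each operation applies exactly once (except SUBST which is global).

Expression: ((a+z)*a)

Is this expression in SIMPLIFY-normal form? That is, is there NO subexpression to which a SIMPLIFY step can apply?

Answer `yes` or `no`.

Answer: yes

Derivation:
Expression: ((a+z)*a)
Scanning for simplifiable subexpressions (pre-order)...
  at root: ((a+z)*a) (not simplifiable)
  at L: (a+z) (not simplifiable)
Result: no simplifiable subexpression found -> normal form.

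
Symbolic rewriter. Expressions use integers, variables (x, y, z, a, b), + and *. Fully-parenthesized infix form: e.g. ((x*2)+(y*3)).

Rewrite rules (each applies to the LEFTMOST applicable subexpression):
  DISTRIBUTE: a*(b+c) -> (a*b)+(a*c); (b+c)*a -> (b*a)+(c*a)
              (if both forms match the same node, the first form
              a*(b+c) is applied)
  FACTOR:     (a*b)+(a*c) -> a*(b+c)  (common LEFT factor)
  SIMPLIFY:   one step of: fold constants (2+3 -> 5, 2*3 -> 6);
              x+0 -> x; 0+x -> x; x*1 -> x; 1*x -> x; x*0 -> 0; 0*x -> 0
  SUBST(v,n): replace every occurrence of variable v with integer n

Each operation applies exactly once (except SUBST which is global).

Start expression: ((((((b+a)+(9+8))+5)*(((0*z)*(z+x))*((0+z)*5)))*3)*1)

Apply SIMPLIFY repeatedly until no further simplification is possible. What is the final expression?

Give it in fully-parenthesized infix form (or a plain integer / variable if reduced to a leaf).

Answer: 0

Derivation:
Start: ((((((b+a)+(9+8))+5)*(((0*z)*(z+x))*((0+z)*5)))*3)*1)
Step 1: at root: ((((((b+a)+(9+8))+5)*(((0*z)*(z+x))*((0+z)*5)))*3)*1) -> (((((b+a)+(9+8))+5)*(((0*z)*(z+x))*((0+z)*5)))*3); overall: ((((((b+a)+(9+8))+5)*(((0*z)*(z+x))*((0+z)*5)))*3)*1) -> (((((b+a)+(9+8))+5)*(((0*z)*(z+x))*((0+z)*5)))*3)
Step 2: at LLLR: (9+8) -> 17; overall: (((((b+a)+(9+8))+5)*(((0*z)*(z+x))*((0+z)*5)))*3) -> (((((b+a)+17)+5)*(((0*z)*(z+x))*((0+z)*5)))*3)
Step 3: at LRLL: (0*z) -> 0; overall: (((((b+a)+17)+5)*(((0*z)*(z+x))*((0+z)*5)))*3) -> (((((b+a)+17)+5)*((0*(z+x))*((0+z)*5)))*3)
Step 4: at LRL: (0*(z+x)) -> 0; overall: (((((b+a)+17)+5)*((0*(z+x))*((0+z)*5)))*3) -> (((((b+a)+17)+5)*(0*((0+z)*5)))*3)
Step 5: at LR: (0*((0+z)*5)) -> 0; overall: (((((b+a)+17)+5)*(0*((0+z)*5)))*3) -> (((((b+a)+17)+5)*0)*3)
Step 6: at L: ((((b+a)+17)+5)*0) -> 0; overall: (((((b+a)+17)+5)*0)*3) -> (0*3)
Step 7: at root: (0*3) -> 0; overall: (0*3) -> 0
Fixed point: 0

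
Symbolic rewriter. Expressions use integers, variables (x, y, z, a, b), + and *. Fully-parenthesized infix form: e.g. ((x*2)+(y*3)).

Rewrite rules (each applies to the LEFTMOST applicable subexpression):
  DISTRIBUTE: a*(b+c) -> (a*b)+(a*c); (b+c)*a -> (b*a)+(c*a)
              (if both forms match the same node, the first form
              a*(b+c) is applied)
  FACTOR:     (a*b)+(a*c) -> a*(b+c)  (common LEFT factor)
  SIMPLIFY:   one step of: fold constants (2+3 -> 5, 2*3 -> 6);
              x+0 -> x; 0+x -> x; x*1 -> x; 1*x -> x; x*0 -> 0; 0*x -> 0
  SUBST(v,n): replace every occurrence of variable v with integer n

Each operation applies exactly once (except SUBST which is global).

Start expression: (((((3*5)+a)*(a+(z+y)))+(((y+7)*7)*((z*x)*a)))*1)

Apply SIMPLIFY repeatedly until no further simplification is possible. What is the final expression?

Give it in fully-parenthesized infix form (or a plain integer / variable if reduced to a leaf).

Start: (((((3*5)+a)*(a+(z+y)))+(((y+7)*7)*((z*x)*a)))*1)
Step 1: at root: (((((3*5)+a)*(a+(z+y)))+(((y+7)*7)*((z*x)*a)))*1) -> ((((3*5)+a)*(a+(z+y)))+(((y+7)*7)*((z*x)*a))); overall: (((((3*5)+a)*(a+(z+y)))+(((y+7)*7)*((z*x)*a)))*1) -> ((((3*5)+a)*(a+(z+y)))+(((y+7)*7)*((z*x)*a)))
Step 2: at LLL: (3*5) -> 15; overall: ((((3*5)+a)*(a+(z+y)))+(((y+7)*7)*((z*x)*a))) -> (((15+a)*(a+(z+y)))+(((y+7)*7)*((z*x)*a)))
Fixed point: (((15+a)*(a+(z+y)))+(((y+7)*7)*((z*x)*a)))

Answer: (((15+a)*(a+(z+y)))+(((y+7)*7)*((z*x)*a)))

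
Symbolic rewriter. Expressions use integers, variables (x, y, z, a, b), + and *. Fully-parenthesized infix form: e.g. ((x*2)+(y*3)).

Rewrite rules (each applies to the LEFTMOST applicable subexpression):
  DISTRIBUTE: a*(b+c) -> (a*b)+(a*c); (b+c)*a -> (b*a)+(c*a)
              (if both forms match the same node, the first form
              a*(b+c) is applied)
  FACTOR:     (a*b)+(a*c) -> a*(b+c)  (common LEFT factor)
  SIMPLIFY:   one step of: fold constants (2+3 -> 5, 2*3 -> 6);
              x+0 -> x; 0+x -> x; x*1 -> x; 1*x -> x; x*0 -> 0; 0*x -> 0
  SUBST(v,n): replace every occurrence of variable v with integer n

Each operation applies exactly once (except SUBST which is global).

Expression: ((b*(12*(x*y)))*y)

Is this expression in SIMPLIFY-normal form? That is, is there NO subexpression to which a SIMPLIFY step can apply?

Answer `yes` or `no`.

Expression: ((b*(12*(x*y)))*y)
Scanning for simplifiable subexpressions (pre-order)...
  at root: ((b*(12*(x*y)))*y) (not simplifiable)
  at L: (b*(12*(x*y))) (not simplifiable)
  at LR: (12*(x*y)) (not simplifiable)
  at LRR: (x*y) (not simplifiable)
Result: no simplifiable subexpression found -> normal form.

Answer: yes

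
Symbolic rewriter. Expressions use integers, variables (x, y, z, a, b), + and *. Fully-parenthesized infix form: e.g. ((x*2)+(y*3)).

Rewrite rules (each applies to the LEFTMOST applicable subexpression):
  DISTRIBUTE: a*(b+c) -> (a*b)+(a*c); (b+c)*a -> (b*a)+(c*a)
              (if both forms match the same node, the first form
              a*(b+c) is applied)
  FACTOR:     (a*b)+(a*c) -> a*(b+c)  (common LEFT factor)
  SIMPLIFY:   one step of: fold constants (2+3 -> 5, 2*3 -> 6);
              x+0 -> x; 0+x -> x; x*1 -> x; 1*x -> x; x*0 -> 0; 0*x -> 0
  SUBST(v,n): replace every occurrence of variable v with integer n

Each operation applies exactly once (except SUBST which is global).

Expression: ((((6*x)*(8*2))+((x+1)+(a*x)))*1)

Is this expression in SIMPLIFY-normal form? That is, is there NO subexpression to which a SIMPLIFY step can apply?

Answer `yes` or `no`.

Answer: no

Derivation:
Expression: ((((6*x)*(8*2))+((x+1)+(a*x)))*1)
Scanning for simplifiable subexpressions (pre-order)...
  at root: ((((6*x)*(8*2))+((x+1)+(a*x)))*1) (SIMPLIFIABLE)
  at L: (((6*x)*(8*2))+((x+1)+(a*x))) (not simplifiable)
  at LL: ((6*x)*(8*2)) (not simplifiable)
  at LLL: (6*x) (not simplifiable)
  at LLR: (8*2) (SIMPLIFIABLE)
  at LR: ((x+1)+(a*x)) (not simplifiable)
  at LRL: (x+1) (not simplifiable)
  at LRR: (a*x) (not simplifiable)
Found simplifiable subexpr at path root: ((((6*x)*(8*2))+((x+1)+(a*x)))*1)
One SIMPLIFY step would give: (((6*x)*(8*2))+((x+1)+(a*x)))
-> NOT in normal form.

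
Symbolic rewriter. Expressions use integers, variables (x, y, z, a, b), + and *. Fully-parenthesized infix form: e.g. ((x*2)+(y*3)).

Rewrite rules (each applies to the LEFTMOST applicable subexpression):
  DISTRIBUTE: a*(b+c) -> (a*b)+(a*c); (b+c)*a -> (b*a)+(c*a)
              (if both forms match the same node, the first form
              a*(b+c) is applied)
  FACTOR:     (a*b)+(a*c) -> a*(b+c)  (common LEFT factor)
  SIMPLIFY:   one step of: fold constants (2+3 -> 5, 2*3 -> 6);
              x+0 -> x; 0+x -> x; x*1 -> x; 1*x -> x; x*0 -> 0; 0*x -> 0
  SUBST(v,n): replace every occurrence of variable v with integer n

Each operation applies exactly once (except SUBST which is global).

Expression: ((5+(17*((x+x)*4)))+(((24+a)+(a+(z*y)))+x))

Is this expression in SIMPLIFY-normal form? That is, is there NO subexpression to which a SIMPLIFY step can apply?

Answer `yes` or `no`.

Expression: ((5+(17*((x+x)*4)))+(((24+a)+(a+(z*y)))+x))
Scanning for simplifiable subexpressions (pre-order)...
  at root: ((5+(17*((x+x)*4)))+(((24+a)+(a+(z*y)))+x)) (not simplifiable)
  at L: (5+(17*((x+x)*4))) (not simplifiable)
  at LR: (17*((x+x)*4)) (not simplifiable)
  at LRR: ((x+x)*4) (not simplifiable)
  at LRRL: (x+x) (not simplifiable)
  at R: (((24+a)+(a+(z*y)))+x) (not simplifiable)
  at RL: ((24+a)+(a+(z*y))) (not simplifiable)
  at RLL: (24+a) (not simplifiable)
  at RLR: (a+(z*y)) (not simplifiable)
  at RLRR: (z*y) (not simplifiable)
Result: no simplifiable subexpression found -> normal form.

Answer: yes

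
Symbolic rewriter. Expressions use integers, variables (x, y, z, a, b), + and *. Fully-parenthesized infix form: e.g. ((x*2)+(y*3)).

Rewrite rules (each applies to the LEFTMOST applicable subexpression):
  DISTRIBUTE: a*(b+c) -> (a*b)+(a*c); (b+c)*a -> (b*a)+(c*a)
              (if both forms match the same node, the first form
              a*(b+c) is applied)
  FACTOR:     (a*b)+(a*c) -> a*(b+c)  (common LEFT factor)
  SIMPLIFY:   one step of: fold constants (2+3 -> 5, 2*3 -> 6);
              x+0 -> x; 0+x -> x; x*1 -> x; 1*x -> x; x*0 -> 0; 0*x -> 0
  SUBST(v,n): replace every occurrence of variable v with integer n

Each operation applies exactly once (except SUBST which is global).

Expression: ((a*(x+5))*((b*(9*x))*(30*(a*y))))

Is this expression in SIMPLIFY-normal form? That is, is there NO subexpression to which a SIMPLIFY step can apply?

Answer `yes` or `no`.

Expression: ((a*(x+5))*((b*(9*x))*(30*(a*y))))
Scanning for simplifiable subexpressions (pre-order)...
  at root: ((a*(x+5))*((b*(9*x))*(30*(a*y)))) (not simplifiable)
  at L: (a*(x+5)) (not simplifiable)
  at LR: (x+5) (not simplifiable)
  at R: ((b*(9*x))*(30*(a*y))) (not simplifiable)
  at RL: (b*(9*x)) (not simplifiable)
  at RLR: (9*x) (not simplifiable)
  at RR: (30*(a*y)) (not simplifiable)
  at RRR: (a*y) (not simplifiable)
Result: no simplifiable subexpression found -> normal form.

Answer: yes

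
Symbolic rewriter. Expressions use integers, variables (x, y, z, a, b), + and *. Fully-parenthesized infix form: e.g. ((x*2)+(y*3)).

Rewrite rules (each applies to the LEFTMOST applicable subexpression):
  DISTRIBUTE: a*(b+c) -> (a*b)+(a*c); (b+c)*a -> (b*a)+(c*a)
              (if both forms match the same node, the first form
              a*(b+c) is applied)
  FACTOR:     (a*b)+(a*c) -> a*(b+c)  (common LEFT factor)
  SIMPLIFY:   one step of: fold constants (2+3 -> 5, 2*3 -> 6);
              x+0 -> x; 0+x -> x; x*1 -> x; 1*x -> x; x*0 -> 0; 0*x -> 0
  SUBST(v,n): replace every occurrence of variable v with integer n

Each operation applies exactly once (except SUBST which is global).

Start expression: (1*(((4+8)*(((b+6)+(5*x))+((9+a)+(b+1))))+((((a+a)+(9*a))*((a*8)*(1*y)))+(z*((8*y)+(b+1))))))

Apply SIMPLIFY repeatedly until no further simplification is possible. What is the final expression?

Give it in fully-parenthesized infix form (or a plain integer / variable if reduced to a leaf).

Start: (1*(((4+8)*(((b+6)+(5*x))+((9+a)+(b+1))))+((((a+a)+(9*a))*((a*8)*(1*y)))+(z*((8*y)+(b+1))))))
Step 1: at root: (1*(((4+8)*(((b+6)+(5*x))+((9+a)+(b+1))))+((((a+a)+(9*a))*((a*8)*(1*y)))+(z*((8*y)+(b+1)))))) -> (((4+8)*(((b+6)+(5*x))+((9+a)+(b+1))))+((((a+a)+(9*a))*((a*8)*(1*y)))+(z*((8*y)+(b+1))))); overall: (1*(((4+8)*(((b+6)+(5*x))+((9+a)+(b+1))))+((((a+a)+(9*a))*((a*8)*(1*y)))+(z*((8*y)+(b+1)))))) -> (((4+8)*(((b+6)+(5*x))+((9+a)+(b+1))))+((((a+a)+(9*a))*((a*8)*(1*y)))+(z*((8*y)+(b+1)))))
Step 2: at LL: (4+8) -> 12; overall: (((4+8)*(((b+6)+(5*x))+((9+a)+(b+1))))+((((a+a)+(9*a))*((a*8)*(1*y)))+(z*((8*y)+(b+1))))) -> ((12*(((b+6)+(5*x))+((9+a)+(b+1))))+((((a+a)+(9*a))*((a*8)*(1*y)))+(z*((8*y)+(b+1)))))
Step 3: at RLRR: (1*y) -> y; overall: ((12*(((b+6)+(5*x))+((9+a)+(b+1))))+((((a+a)+(9*a))*((a*8)*(1*y)))+(z*((8*y)+(b+1))))) -> ((12*(((b+6)+(5*x))+((9+a)+(b+1))))+((((a+a)+(9*a))*((a*8)*y))+(z*((8*y)+(b+1)))))
Fixed point: ((12*(((b+6)+(5*x))+((9+a)+(b+1))))+((((a+a)+(9*a))*((a*8)*y))+(z*((8*y)+(b+1)))))

Answer: ((12*(((b+6)+(5*x))+((9+a)+(b+1))))+((((a+a)+(9*a))*((a*8)*y))+(z*((8*y)+(b+1)))))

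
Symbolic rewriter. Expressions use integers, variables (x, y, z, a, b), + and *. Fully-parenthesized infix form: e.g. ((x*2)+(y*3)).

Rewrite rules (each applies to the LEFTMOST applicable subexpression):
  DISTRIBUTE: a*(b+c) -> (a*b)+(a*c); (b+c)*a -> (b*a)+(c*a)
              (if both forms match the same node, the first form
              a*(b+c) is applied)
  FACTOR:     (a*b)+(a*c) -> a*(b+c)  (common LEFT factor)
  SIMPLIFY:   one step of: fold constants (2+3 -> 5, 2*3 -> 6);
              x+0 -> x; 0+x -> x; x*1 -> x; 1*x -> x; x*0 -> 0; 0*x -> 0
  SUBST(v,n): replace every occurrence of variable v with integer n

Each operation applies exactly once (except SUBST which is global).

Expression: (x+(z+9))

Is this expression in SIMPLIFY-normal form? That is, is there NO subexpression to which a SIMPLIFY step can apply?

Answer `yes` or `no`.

Expression: (x+(z+9))
Scanning for simplifiable subexpressions (pre-order)...
  at root: (x+(z+9)) (not simplifiable)
  at R: (z+9) (not simplifiable)
Result: no simplifiable subexpression found -> normal form.

Answer: yes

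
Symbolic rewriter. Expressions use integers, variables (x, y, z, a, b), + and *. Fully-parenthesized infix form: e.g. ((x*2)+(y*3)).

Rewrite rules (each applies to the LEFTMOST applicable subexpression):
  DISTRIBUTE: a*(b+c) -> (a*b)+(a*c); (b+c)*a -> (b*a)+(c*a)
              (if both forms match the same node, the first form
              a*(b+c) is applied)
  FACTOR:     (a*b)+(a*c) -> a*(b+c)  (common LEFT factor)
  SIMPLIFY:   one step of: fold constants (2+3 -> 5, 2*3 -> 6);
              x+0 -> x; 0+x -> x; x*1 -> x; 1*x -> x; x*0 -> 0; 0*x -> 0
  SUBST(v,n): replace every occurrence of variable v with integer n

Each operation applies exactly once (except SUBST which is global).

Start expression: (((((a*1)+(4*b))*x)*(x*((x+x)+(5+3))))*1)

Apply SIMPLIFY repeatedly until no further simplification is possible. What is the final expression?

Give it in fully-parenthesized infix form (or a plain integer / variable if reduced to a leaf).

Start: (((((a*1)+(4*b))*x)*(x*((x+x)+(5+3))))*1)
Step 1: at root: (((((a*1)+(4*b))*x)*(x*((x+x)+(5+3))))*1) -> ((((a*1)+(4*b))*x)*(x*((x+x)+(5+3)))); overall: (((((a*1)+(4*b))*x)*(x*((x+x)+(5+3))))*1) -> ((((a*1)+(4*b))*x)*(x*((x+x)+(5+3))))
Step 2: at LLL: (a*1) -> a; overall: ((((a*1)+(4*b))*x)*(x*((x+x)+(5+3)))) -> (((a+(4*b))*x)*(x*((x+x)+(5+3))))
Step 3: at RRR: (5+3) -> 8; overall: (((a+(4*b))*x)*(x*((x+x)+(5+3)))) -> (((a+(4*b))*x)*(x*((x+x)+8)))
Fixed point: (((a+(4*b))*x)*(x*((x+x)+8)))

Answer: (((a+(4*b))*x)*(x*((x+x)+8)))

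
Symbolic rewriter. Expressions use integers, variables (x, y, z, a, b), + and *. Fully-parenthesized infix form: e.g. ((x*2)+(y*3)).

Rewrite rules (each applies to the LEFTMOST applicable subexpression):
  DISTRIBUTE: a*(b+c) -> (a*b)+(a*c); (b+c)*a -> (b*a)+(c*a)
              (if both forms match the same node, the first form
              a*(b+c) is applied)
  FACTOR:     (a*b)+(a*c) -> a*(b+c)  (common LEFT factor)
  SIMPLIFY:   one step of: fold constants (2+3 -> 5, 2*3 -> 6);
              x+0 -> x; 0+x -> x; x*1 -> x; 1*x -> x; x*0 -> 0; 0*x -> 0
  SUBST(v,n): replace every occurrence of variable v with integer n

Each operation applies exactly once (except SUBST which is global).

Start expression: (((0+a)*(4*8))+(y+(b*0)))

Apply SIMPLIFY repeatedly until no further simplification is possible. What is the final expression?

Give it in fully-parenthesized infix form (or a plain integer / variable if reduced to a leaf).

Answer: ((a*32)+y)

Derivation:
Start: (((0+a)*(4*8))+(y+(b*0)))
Step 1: at LL: (0+a) -> a; overall: (((0+a)*(4*8))+(y+(b*0))) -> ((a*(4*8))+(y+(b*0)))
Step 2: at LR: (4*8) -> 32; overall: ((a*(4*8))+(y+(b*0))) -> ((a*32)+(y+(b*0)))
Step 3: at RR: (b*0) -> 0; overall: ((a*32)+(y+(b*0))) -> ((a*32)+(y+0))
Step 4: at R: (y+0) -> y; overall: ((a*32)+(y+0)) -> ((a*32)+y)
Fixed point: ((a*32)+y)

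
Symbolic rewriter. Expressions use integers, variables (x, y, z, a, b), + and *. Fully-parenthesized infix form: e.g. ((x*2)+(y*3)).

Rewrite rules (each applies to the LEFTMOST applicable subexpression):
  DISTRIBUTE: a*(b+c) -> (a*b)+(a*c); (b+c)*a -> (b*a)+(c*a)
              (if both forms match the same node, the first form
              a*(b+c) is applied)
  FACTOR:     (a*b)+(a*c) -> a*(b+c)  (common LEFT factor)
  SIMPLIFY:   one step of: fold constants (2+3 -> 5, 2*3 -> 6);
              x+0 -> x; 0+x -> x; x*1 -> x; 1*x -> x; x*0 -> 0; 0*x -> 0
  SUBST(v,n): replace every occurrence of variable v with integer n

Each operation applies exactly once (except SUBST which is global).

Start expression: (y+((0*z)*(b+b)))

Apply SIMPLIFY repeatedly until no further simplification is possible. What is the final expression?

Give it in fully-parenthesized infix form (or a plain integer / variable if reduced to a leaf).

Answer: y

Derivation:
Start: (y+((0*z)*(b+b)))
Step 1: at RL: (0*z) -> 0; overall: (y+((0*z)*(b+b))) -> (y+(0*(b+b)))
Step 2: at R: (0*(b+b)) -> 0; overall: (y+(0*(b+b))) -> (y+0)
Step 3: at root: (y+0) -> y; overall: (y+0) -> y
Fixed point: y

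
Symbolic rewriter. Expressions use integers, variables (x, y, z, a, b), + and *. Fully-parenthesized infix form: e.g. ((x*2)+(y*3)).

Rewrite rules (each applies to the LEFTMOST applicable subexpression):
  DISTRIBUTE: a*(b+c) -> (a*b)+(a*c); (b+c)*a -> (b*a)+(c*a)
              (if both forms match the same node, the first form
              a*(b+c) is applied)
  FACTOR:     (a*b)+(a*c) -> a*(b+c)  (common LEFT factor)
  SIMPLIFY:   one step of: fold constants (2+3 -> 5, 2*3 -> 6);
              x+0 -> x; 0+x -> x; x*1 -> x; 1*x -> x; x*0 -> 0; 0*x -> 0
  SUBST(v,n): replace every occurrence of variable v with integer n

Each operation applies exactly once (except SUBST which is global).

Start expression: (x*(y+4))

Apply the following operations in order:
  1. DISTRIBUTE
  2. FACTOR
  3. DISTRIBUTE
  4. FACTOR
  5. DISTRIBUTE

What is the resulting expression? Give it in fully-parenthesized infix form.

Answer: ((x*y)+(x*4))

Derivation:
Start: (x*(y+4))
Apply DISTRIBUTE at root (target: (x*(y+4))): (x*(y+4)) -> ((x*y)+(x*4))
Apply FACTOR at root (target: ((x*y)+(x*4))): ((x*y)+(x*4)) -> (x*(y+4))
Apply DISTRIBUTE at root (target: (x*(y+4))): (x*(y+4)) -> ((x*y)+(x*4))
Apply FACTOR at root (target: ((x*y)+(x*4))): ((x*y)+(x*4)) -> (x*(y+4))
Apply DISTRIBUTE at root (target: (x*(y+4))): (x*(y+4)) -> ((x*y)+(x*4))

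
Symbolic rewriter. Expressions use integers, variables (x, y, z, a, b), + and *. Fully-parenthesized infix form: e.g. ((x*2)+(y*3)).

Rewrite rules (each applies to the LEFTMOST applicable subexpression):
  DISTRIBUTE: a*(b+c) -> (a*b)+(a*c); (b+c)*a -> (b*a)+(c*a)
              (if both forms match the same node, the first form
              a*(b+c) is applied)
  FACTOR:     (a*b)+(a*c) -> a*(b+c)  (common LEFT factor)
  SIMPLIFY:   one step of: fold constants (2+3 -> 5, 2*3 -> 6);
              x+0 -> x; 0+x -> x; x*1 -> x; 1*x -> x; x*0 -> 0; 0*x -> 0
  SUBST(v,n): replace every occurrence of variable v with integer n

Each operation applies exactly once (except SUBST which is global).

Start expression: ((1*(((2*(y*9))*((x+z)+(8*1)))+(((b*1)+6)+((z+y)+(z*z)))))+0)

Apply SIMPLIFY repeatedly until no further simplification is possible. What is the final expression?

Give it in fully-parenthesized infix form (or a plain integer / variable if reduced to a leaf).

Answer: (((2*(y*9))*((x+z)+8))+((b+6)+((z+y)+(z*z))))

Derivation:
Start: ((1*(((2*(y*9))*((x+z)+(8*1)))+(((b*1)+6)+((z+y)+(z*z)))))+0)
Step 1: at root: ((1*(((2*(y*9))*((x+z)+(8*1)))+(((b*1)+6)+((z+y)+(z*z)))))+0) -> (1*(((2*(y*9))*((x+z)+(8*1)))+(((b*1)+6)+((z+y)+(z*z))))); overall: ((1*(((2*(y*9))*((x+z)+(8*1)))+(((b*1)+6)+((z+y)+(z*z)))))+0) -> (1*(((2*(y*9))*((x+z)+(8*1)))+(((b*1)+6)+((z+y)+(z*z)))))
Step 2: at root: (1*(((2*(y*9))*((x+z)+(8*1)))+(((b*1)+6)+((z+y)+(z*z))))) -> (((2*(y*9))*((x+z)+(8*1)))+(((b*1)+6)+((z+y)+(z*z)))); overall: (1*(((2*(y*9))*((x+z)+(8*1)))+(((b*1)+6)+((z+y)+(z*z))))) -> (((2*(y*9))*((x+z)+(8*1)))+(((b*1)+6)+((z+y)+(z*z))))
Step 3: at LRR: (8*1) -> 8; overall: (((2*(y*9))*((x+z)+(8*1)))+(((b*1)+6)+((z+y)+(z*z)))) -> (((2*(y*9))*((x+z)+8))+(((b*1)+6)+((z+y)+(z*z))))
Step 4: at RLL: (b*1) -> b; overall: (((2*(y*9))*((x+z)+8))+(((b*1)+6)+((z+y)+(z*z)))) -> (((2*(y*9))*((x+z)+8))+((b+6)+((z+y)+(z*z))))
Fixed point: (((2*(y*9))*((x+z)+8))+((b+6)+((z+y)+(z*z))))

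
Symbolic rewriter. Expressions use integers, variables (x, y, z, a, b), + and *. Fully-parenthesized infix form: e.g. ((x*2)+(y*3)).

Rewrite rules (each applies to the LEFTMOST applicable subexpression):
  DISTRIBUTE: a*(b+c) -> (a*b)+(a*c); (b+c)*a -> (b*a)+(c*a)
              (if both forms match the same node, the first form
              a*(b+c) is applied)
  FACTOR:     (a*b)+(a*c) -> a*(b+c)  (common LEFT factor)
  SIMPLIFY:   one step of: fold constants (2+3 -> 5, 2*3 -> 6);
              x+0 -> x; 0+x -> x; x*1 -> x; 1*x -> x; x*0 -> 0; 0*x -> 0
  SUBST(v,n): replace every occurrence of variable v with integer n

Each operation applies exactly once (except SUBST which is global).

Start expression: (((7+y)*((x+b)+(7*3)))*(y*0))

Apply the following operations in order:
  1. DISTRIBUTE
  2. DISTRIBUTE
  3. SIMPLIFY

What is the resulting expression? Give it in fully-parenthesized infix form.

Answer: ((((7+y)*(x+b))*0)+(((7+y)*(7*3))*(y*0)))

Derivation:
Start: (((7+y)*((x+b)+(7*3)))*(y*0))
Apply DISTRIBUTE at L (target: ((7+y)*((x+b)+(7*3)))): (((7+y)*((x+b)+(7*3)))*(y*0)) -> ((((7+y)*(x+b))+((7+y)*(7*3)))*(y*0))
Apply DISTRIBUTE at root (target: ((((7+y)*(x+b))+((7+y)*(7*3)))*(y*0))): ((((7+y)*(x+b))+((7+y)*(7*3)))*(y*0)) -> ((((7+y)*(x+b))*(y*0))+(((7+y)*(7*3))*(y*0)))
Apply SIMPLIFY at LR (target: (y*0)): ((((7+y)*(x+b))*(y*0))+(((7+y)*(7*3))*(y*0))) -> ((((7+y)*(x+b))*0)+(((7+y)*(7*3))*(y*0)))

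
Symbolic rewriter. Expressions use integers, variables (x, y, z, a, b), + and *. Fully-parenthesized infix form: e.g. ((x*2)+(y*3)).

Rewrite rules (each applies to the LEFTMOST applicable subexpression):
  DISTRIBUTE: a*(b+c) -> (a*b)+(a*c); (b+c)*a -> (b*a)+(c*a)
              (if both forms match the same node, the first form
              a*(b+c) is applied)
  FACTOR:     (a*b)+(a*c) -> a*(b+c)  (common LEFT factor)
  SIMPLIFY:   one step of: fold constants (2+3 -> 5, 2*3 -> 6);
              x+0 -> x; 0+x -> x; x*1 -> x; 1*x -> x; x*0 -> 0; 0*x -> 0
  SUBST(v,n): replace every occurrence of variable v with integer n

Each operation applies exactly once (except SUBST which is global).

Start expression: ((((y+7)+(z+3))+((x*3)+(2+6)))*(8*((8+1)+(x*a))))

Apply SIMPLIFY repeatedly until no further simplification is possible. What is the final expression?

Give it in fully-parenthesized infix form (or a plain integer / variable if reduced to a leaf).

Start: ((((y+7)+(z+3))+((x*3)+(2+6)))*(8*((8+1)+(x*a))))
Step 1: at LRR: (2+6) -> 8; overall: ((((y+7)+(z+3))+((x*3)+(2+6)))*(8*((8+1)+(x*a)))) -> ((((y+7)+(z+3))+((x*3)+8))*(8*((8+1)+(x*a))))
Step 2: at RRL: (8+1) -> 9; overall: ((((y+7)+(z+3))+((x*3)+8))*(8*((8+1)+(x*a)))) -> ((((y+7)+(z+3))+((x*3)+8))*(8*(9+(x*a))))
Fixed point: ((((y+7)+(z+3))+((x*3)+8))*(8*(9+(x*a))))

Answer: ((((y+7)+(z+3))+((x*3)+8))*(8*(9+(x*a))))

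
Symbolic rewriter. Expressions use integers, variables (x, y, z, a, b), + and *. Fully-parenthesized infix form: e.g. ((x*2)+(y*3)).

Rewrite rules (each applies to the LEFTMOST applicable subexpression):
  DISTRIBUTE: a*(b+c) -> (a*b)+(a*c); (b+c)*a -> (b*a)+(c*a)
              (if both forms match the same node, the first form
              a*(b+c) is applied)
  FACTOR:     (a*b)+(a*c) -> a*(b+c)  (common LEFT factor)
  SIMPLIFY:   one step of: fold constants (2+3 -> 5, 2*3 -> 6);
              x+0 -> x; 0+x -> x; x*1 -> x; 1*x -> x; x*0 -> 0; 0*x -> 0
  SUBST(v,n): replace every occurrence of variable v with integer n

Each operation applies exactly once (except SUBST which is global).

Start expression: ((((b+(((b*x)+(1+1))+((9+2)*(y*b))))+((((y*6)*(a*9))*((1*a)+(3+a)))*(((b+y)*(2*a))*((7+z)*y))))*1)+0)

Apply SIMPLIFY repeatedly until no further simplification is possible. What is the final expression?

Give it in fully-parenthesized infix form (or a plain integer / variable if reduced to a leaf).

Answer: ((b+(((b*x)+2)+(11*(y*b))))+((((y*6)*(a*9))*(a+(3+a)))*(((b+y)*(2*a))*((7+z)*y))))

Derivation:
Start: ((((b+(((b*x)+(1+1))+((9+2)*(y*b))))+((((y*6)*(a*9))*((1*a)+(3+a)))*(((b+y)*(2*a))*((7+z)*y))))*1)+0)
Step 1: at root: ((((b+(((b*x)+(1+1))+((9+2)*(y*b))))+((((y*6)*(a*9))*((1*a)+(3+a)))*(((b+y)*(2*a))*((7+z)*y))))*1)+0) -> (((b+(((b*x)+(1+1))+((9+2)*(y*b))))+((((y*6)*(a*9))*((1*a)+(3+a)))*(((b+y)*(2*a))*((7+z)*y))))*1); overall: ((((b+(((b*x)+(1+1))+((9+2)*(y*b))))+((((y*6)*(a*9))*((1*a)+(3+a)))*(((b+y)*(2*a))*((7+z)*y))))*1)+0) -> (((b+(((b*x)+(1+1))+((9+2)*(y*b))))+((((y*6)*(a*9))*((1*a)+(3+a)))*(((b+y)*(2*a))*((7+z)*y))))*1)
Step 2: at root: (((b+(((b*x)+(1+1))+((9+2)*(y*b))))+((((y*6)*(a*9))*((1*a)+(3+a)))*(((b+y)*(2*a))*((7+z)*y))))*1) -> ((b+(((b*x)+(1+1))+((9+2)*(y*b))))+((((y*6)*(a*9))*((1*a)+(3+a)))*(((b+y)*(2*a))*((7+z)*y)))); overall: (((b+(((b*x)+(1+1))+((9+2)*(y*b))))+((((y*6)*(a*9))*((1*a)+(3+a)))*(((b+y)*(2*a))*((7+z)*y))))*1) -> ((b+(((b*x)+(1+1))+((9+2)*(y*b))))+((((y*6)*(a*9))*((1*a)+(3+a)))*(((b+y)*(2*a))*((7+z)*y))))
Step 3: at LRLR: (1+1) -> 2; overall: ((b+(((b*x)+(1+1))+((9+2)*(y*b))))+((((y*6)*(a*9))*((1*a)+(3+a)))*(((b+y)*(2*a))*((7+z)*y)))) -> ((b+(((b*x)+2)+((9+2)*(y*b))))+((((y*6)*(a*9))*((1*a)+(3+a)))*(((b+y)*(2*a))*((7+z)*y))))
Step 4: at LRRL: (9+2) -> 11; overall: ((b+(((b*x)+2)+((9+2)*(y*b))))+((((y*6)*(a*9))*((1*a)+(3+a)))*(((b+y)*(2*a))*((7+z)*y)))) -> ((b+(((b*x)+2)+(11*(y*b))))+((((y*6)*(a*9))*((1*a)+(3+a)))*(((b+y)*(2*a))*((7+z)*y))))
Step 5: at RLRL: (1*a) -> a; overall: ((b+(((b*x)+2)+(11*(y*b))))+((((y*6)*(a*9))*((1*a)+(3+a)))*(((b+y)*(2*a))*((7+z)*y)))) -> ((b+(((b*x)+2)+(11*(y*b))))+((((y*6)*(a*9))*(a+(3+a)))*(((b+y)*(2*a))*((7+z)*y))))
Fixed point: ((b+(((b*x)+2)+(11*(y*b))))+((((y*6)*(a*9))*(a+(3+a)))*(((b+y)*(2*a))*((7+z)*y))))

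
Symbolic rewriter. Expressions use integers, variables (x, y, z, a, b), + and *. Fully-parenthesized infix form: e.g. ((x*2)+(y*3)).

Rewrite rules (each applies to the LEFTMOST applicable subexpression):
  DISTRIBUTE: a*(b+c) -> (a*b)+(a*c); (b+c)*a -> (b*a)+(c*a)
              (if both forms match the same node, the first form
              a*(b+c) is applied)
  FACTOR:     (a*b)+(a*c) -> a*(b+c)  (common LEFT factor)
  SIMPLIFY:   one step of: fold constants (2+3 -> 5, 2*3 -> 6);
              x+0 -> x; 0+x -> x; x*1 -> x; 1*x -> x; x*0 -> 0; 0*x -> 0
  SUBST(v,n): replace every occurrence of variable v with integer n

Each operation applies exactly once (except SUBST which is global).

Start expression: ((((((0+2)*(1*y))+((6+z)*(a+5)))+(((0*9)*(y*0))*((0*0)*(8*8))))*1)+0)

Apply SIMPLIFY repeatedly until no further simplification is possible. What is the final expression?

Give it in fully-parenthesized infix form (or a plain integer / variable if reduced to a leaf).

Start: ((((((0+2)*(1*y))+((6+z)*(a+5)))+(((0*9)*(y*0))*((0*0)*(8*8))))*1)+0)
Step 1: at root: ((((((0+2)*(1*y))+((6+z)*(a+5)))+(((0*9)*(y*0))*((0*0)*(8*8))))*1)+0) -> (((((0+2)*(1*y))+((6+z)*(a+5)))+(((0*9)*(y*0))*((0*0)*(8*8))))*1); overall: ((((((0+2)*(1*y))+((6+z)*(a+5)))+(((0*9)*(y*0))*((0*0)*(8*8))))*1)+0) -> (((((0+2)*(1*y))+((6+z)*(a+5)))+(((0*9)*(y*0))*((0*0)*(8*8))))*1)
Step 2: at root: (((((0+2)*(1*y))+((6+z)*(a+5)))+(((0*9)*(y*0))*((0*0)*(8*8))))*1) -> ((((0+2)*(1*y))+((6+z)*(a+5)))+(((0*9)*(y*0))*((0*0)*(8*8)))); overall: (((((0+2)*(1*y))+((6+z)*(a+5)))+(((0*9)*(y*0))*((0*0)*(8*8))))*1) -> ((((0+2)*(1*y))+((6+z)*(a+5)))+(((0*9)*(y*0))*((0*0)*(8*8))))
Step 3: at LLL: (0+2) -> 2; overall: ((((0+2)*(1*y))+((6+z)*(a+5)))+(((0*9)*(y*0))*((0*0)*(8*8)))) -> (((2*(1*y))+((6+z)*(a+5)))+(((0*9)*(y*0))*((0*0)*(8*8))))
Step 4: at LLR: (1*y) -> y; overall: (((2*(1*y))+((6+z)*(a+5)))+(((0*9)*(y*0))*((0*0)*(8*8)))) -> (((2*y)+((6+z)*(a+5)))+(((0*9)*(y*0))*((0*0)*(8*8))))
Step 5: at RLL: (0*9) -> 0; overall: (((2*y)+((6+z)*(a+5)))+(((0*9)*(y*0))*((0*0)*(8*8)))) -> (((2*y)+((6+z)*(a+5)))+((0*(y*0))*((0*0)*(8*8))))
Step 6: at RL: (0*(y*0)) -> 0; overall: (((2*y)+((6+z)*(a+5)))+((0*(y*0))*((0*0)*(8*8)))) -> (((2*y)+((6+z)*(a+5)))+(0*((0*0)*(8*8))))
Step 7: at R: (0*((0*0)*(8*8))) -> 0; overall: (((2*y)+((6+z)*(a+5)))+(0*((0*0)*(8*8)))) -> (((2*y)+((6+z)*(a+5)))+0)
Step 8: at root: (((2*y)+((6+z)*(a+5)))+0) -> ((2*y)+((6+z)*(a+5))); overall: (((2*y)+((6+z)*(a+5)))+0) -> ((2*y)+((6+z)*(a+5)))
Fixed point: ((2*y)+((6+z)*(a+5)))

Answer: ((2*y)+((6+z)*(a+5)))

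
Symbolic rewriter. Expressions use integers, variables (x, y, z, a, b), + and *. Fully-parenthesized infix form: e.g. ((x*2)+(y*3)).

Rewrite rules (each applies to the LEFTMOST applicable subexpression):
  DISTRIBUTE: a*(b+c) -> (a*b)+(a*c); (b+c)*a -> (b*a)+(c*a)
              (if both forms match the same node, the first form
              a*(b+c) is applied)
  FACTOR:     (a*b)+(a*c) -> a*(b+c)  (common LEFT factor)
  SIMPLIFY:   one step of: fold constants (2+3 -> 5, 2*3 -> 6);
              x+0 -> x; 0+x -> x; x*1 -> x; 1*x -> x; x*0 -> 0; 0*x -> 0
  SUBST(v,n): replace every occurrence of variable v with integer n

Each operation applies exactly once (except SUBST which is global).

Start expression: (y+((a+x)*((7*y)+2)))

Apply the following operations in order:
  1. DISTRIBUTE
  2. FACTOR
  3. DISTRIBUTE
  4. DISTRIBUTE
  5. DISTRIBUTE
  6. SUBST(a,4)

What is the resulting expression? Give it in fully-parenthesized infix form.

Answer: (y+(((4*(7*y))+(x*(7*y)))+((4*2)+(x*2))))

Derivation:
Start: (y+((a+x)*((7*y)+2)))
Apply DISTRIBUTE at R (target: ((a+x)*((7*y)+2))): (y+((a+x)*((7*y)+2))) -> (y+(((a+x)*(7*y))+((a+x)*2)))
Apply FACTOR at R (target: (((a+x)*(7*y))+((a+x)*2))): (y+(((a+x)*(7*y))+((a+x)*2))) -> (y+((a+x)*((7*y)+2)))
Apply DISTRIBUTE at R (target: ((a+x)*((7*y)+2))): (y+((a+x)*((7*y)+2))) -> (y+(((a+x)*(7*y))+((a+x)*2)))
Apply DISTRIBUTE at RL (target: ((a+x)*(7*y))): (y+(((a+x)*(7*y))+((a+x)*2))) -> (y+(((a*(7*y))+(x*(7*y)))+((a+x)*2)))
Apply DISTRIBUTE at RR (target: ((a+x)*2)): (y+(((a*(7*y))+(x*(7*y)))+((a+x)*2))) -> (y+(((a*(7*y))+(x*(7*y)))+((a*2)+(x*2))))
Apply SUBST(a,4): (y+(((a*(7*y))+(x*(7*y)))+((a*2)+(x*2)))) -> (y+(((4*(7*y))+(x*(7*y)))+((4*2)+(x*2))))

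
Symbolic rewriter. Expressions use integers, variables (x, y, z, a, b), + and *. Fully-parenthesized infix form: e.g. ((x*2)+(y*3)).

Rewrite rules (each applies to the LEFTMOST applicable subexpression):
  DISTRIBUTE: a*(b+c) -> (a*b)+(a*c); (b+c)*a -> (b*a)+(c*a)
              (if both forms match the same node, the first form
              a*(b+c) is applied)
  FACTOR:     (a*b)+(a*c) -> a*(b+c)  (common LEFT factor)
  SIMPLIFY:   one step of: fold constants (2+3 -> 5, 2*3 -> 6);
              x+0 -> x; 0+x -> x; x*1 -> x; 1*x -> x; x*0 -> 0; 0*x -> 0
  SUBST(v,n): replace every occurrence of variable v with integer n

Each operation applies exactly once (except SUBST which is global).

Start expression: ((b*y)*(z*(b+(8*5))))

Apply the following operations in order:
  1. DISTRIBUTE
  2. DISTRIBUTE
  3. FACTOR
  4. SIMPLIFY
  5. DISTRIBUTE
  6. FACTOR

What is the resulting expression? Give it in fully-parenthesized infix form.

Start: ((b*y)*(z*(b+(8*5))))
Apply DISTRIBUTE at R (target: (z*(b+(8*5)))): ((b*y)*(z*(b+(8*5)))) -> ((b*y)*((z*b)+(z*(8*5))))
Apply DISTRIBUTE at root (target: ((b*y)*((z*b)+(z*(8*5))))): ((b*y)*((z*b)+(z*(8*5)))) -> (((b*y)*(z*b))+((b*y)*(z*(8*5))))
Apply FACTOR at root (target: (((b*y)*(z*b))+((b*y)*(z*(8*5))))): (((b*y)*(z*b))+((b*y)*(z*(8*5)))) -> ((b*y)*((z*b)+(z*(8*5))))
Apply SIMPLIFY at RRR (target: (8*5)): ((b*y)*((z*b)+(z*(8*5)))) -> ((b*y)*((z*b)+(z*40)))
Apply DISTRIBUTE at root (target: ((b*y)*((z*b)+(z*40)))): ((b*y)*((z*b)+(z*40))) -> (((b*y)*(z*b))+((b*y)*(z*40)))
Apply FACTOR at root (target: (((b*y)*(z*b))+((b*y)*(z*40)))): (((b*y)*(z*b))+((b*y)*(z*40))) -> ((b*y)*((z*b)+(z*40)))

Answer: ((b*y)*((z*b)+(z*40)))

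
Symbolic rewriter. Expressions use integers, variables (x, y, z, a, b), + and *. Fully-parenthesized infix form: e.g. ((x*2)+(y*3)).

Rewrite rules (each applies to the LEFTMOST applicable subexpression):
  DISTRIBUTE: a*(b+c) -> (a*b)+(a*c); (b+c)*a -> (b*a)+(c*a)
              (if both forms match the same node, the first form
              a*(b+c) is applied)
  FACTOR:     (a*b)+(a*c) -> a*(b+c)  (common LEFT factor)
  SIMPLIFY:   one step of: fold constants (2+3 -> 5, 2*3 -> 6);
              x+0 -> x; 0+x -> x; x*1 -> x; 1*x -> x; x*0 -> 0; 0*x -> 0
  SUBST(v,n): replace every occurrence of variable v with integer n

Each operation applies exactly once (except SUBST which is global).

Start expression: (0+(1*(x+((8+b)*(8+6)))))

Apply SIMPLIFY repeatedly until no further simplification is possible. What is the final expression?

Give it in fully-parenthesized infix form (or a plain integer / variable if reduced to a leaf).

Answer: (x+((8+b)*14))

Derivation:
Start: (0+(1*(x+((8+b)*(8+6)))))
Step 1: at root: (0+(1*(x+((8+b)*(8+6))))) -> (1*(x+((8+b)*(8+6)))); overall: (0+(1*(x+((8+b)*(8+6))))) -> (1*(x+((8+b)*(8+6))))
Step 2: at root: (1*(x+((8+b)*(8+6)))) -> (x+((8+b)*(8+6))); overall: (1*(x+((8+b)*(8+6)))) -> (x+((8+b)*(8+6)))
Step 3: at RR: (8+6) -> 14; overall: (x+((8+b)*(8+6))) -> (x+((8+b)*14))
Fixed point: (x+((8+b)*14))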